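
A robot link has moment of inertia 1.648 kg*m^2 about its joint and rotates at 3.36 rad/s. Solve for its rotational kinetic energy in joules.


KE = (1/2)*I*omega^2 = 0.5*1.648*3.36^2 = 9.3026

9.3026 J


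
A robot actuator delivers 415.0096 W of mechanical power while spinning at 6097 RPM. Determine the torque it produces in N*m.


omega = 6097 * 2*pi/60 = 638.476347 rad/s
tau = P / omega = 415.0096 / 638.476347 = 0.6500

0.6500 N*m


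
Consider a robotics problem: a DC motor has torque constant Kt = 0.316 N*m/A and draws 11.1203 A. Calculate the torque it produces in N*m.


tau = Kt * I = 0.316*11.1203 = 3.5140

3.5140 N*m


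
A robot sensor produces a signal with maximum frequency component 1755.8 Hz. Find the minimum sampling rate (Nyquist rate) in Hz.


f_s,min = 2*f_max = 2*1755.8 = 3511.6000

3511.6000 Hz


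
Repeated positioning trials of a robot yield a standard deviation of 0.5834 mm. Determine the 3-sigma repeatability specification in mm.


repeatability = 3*sigma = 3*0.5834 = 1.7502

1.7502 mm


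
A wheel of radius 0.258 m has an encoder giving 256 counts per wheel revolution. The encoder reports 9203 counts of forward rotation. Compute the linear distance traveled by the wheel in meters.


revs = 9203/256 = 35.949219
d = revs * 2*pi*r = 35.949219 * 2*pi*0.258 = 58.2759

58.2759 m


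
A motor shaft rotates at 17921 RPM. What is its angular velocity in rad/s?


omega = 17921 * 2*pi/60 = 1876.6827

1876.6827 rad/s


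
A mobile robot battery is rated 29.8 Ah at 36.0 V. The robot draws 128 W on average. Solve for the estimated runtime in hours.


E = 29.8*36.0 = 1072.8000 Wh
t = E/P = 1072.8000/128 = 8.3812

8.3812 hours


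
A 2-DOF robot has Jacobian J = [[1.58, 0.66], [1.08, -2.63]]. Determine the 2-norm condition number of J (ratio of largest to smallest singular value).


JJ^T eigenvalues: trace(JJ^T) = 11.0153, det(JJ^T) = det(J)^2 = 23.69937124
s_max^2 = (11.0153 + sqrt(26.53934913))/2 = 8.08346779
s_min^2 = (11.0153 - sqrt(26.53934913))/2 = 2.93183221
kappa = s_max/s_min = sqrt(8.08346779/2.93183221) = 1.6605

1.6605


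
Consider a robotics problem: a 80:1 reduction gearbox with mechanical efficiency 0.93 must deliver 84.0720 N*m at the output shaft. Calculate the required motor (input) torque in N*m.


tau_in = tau_out / (N * eta) = 84.0720 / (80 * 0.93) = 1.1300

1.1300 N*m


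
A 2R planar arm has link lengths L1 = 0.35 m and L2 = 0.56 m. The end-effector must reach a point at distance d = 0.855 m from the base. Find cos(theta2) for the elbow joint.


cos(th2) = (d^2 - L1^2 - L2^2)/(2*L1*L2) = (0.855^2 - 0.35^2 - 0.56^2)/(2*0.35*0.56) = 0.7524

0.7524


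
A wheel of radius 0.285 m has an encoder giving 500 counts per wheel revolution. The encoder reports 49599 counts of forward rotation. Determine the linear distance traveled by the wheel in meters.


revs = 49599/500 = 99.198000
d = revs * 2*pi*r = 99.198000 * 2*pi*0.285 = 177.6346

177.6346 m


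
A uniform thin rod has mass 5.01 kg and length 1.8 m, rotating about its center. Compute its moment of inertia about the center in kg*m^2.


I = (1/12)*m*L^2 = (1/12)*5.01*1.8^2 = 1.3527

1.3527 kg*m^2


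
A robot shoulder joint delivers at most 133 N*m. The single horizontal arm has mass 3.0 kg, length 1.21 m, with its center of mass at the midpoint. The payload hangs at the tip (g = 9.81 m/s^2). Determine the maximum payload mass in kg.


tau_arm = m_arm*g*(L/2) = 3.0*9.81*1.21/2 = 17.8051 N*m
tau_payload = tau_max - tau_arm = 133 - 17.8051 = 115.1949
m_payload = tau_payload / (g*L) = 115.1949 / (9.81*1.21) = 9.7046

9.7046 kg


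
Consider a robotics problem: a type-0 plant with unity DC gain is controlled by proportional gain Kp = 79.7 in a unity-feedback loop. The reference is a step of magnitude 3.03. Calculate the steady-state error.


e_ss = R/(1 + Kp) = 3.03/(1 + 79.7) = 3.03/80.7000 = 0.0375

0.0375


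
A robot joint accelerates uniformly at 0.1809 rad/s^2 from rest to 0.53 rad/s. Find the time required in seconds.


t = delta_omega / alpha = 0.53 / 0.1809 = 2.9298

2.9298 s


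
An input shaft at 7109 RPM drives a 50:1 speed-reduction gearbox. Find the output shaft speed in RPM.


omega_out = omega_in / N = 7109 / 50 = 142.1800

142.1800 RPM


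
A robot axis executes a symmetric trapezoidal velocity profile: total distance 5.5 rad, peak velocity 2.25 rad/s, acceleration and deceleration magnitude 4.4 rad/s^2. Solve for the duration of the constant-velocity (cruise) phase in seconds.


t_acc = v/a = 0.511364 s, d_acc = v^2/(2a) = 0.575284 rad each
d_cruise = 5.5 - 2*0.575284 = 4.349432 rad
t_cruise = d_cruise/v = 4.349432/2.25 = 1.9331

1.9331 s


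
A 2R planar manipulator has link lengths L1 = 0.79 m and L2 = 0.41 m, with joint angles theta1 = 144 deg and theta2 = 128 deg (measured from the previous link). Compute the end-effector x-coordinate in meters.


x = L1*cos(th1) + L2*cos(th1+th2) = 0.79*cos(144 deg) + 0.41*cos(272 deg) = -0.6248

-0.6248 m


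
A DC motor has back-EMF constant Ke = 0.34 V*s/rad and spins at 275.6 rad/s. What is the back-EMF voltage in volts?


V_emf = Ke * omega = 0.34*275.6 = 93.7040

93.7040 V


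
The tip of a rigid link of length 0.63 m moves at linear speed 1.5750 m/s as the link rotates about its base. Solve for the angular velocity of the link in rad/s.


omega = v / L = 1.5750 / 0.63 = 2.5000

2.5000 rad/s


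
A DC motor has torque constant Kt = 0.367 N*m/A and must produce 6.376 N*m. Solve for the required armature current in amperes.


I = tau / Kt = 6.376/0.367 = 17.3733

17.3733 A


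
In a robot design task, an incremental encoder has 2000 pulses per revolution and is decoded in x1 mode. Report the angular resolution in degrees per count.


resolution = 360 / (PPR * 1) = 360 / 2000 = 0.1800

0.1800 degrees


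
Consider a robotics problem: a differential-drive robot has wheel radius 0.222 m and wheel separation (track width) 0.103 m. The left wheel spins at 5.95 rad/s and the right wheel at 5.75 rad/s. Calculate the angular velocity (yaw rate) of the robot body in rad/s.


omega = r*(wR - wL)/L = 0.222*(5.75 - (5.95))/0.103 = -0.4311

-0.4311 rad/s


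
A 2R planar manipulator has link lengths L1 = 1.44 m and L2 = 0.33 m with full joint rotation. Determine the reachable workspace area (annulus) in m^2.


r_max = L1 + L2 = 1.7700, r_min = |L1 - L2| = 1.1100
A = pi*(r_max^2 - r_min^2) = pi*(3.1329 - 1.2321) = 5.9715

5.9715 m^2


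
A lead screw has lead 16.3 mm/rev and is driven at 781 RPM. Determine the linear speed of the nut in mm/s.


v = lead * (RPM/60) = 16.3*781/60 = 212.1717

212.1717 mm/s


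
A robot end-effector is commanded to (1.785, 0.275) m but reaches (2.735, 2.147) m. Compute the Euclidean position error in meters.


dx = 2.735 - (1.785) = 0.9500, dy = 2.147 - (0.275) = 1.8720
err = sqrt(0.902500 + 3.504384) = 2.0993

2.0993 m


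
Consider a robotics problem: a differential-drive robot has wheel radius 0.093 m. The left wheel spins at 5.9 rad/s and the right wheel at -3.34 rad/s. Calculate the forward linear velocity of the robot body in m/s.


v = r*(wR + wL)/2 = 0.093*(-3.34 + 5.9)/2 = 0.1190

0.1190 m/s


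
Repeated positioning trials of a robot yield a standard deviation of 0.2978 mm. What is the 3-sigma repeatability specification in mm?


repeatability = 3*sigma = 3*0.2978 = 0.8934

0.8934 mm


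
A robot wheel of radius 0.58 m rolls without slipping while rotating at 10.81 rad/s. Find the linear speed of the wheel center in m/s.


v = omega * r = 10.81 * 0.58 = 6.2698

6.2698 m/s


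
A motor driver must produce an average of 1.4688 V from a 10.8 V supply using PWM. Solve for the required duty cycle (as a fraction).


D = V_avg/V_supply = 1.4688/10.8 = 0.1360

0.1360


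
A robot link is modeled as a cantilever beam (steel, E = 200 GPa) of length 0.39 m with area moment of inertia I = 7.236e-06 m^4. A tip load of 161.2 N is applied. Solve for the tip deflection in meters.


delta = F*L^3/(3*E*I) = 161.2*0.39^3/(3*2.000e+11*7.236e-06)
      = 9.5622228/4341600 = 2.2025e-06

2.2025e-06 m


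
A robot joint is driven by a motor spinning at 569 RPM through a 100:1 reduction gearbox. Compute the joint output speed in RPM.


omega_joint = omega_motor / N = 569 / 100 = 5.6900

5.6900 RPM


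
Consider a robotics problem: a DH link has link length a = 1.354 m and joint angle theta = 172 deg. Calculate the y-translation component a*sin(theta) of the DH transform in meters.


a*sin(theta) = 1.354*sin(172 deg) = 0.1884

0.1884 m


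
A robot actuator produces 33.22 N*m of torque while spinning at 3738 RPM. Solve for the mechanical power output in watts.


omega = 3738 * 2*pi/60 = 391.442445 rad/s
P = tau * omega = 33.22 * 391.442445 = 13003.7180

13003.7180 W


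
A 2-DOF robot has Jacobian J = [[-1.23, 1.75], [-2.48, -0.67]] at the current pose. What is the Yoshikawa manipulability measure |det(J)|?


det(J) = -1.23*-0.67 - (1.75)*(-2.48) = 5.1641
|det(J)| = 5.1641

5.1641


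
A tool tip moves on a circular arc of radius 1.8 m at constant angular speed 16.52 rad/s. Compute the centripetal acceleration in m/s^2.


a_c = omega^2 * r = 16.52^2 * 1.8 = 491.2387

491.2387 m/s^2


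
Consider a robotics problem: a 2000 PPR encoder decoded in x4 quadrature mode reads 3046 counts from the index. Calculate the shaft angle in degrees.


angle = counts * 360 / (PPR*4) = 3046 * 360 / 8000 = 137.0700

137.0700 degrees


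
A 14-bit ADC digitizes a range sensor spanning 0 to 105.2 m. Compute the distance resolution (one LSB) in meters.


res = range / 2^n = 105.2/2^14 = 105.2/16384 = 0.0064

0.0064 m


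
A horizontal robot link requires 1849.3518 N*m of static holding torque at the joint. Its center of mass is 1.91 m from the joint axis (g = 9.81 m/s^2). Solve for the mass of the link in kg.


m = tau / (g*L) = 1849.3518 / (9.81 * 1.91) = 98.7000

98.7000 kg


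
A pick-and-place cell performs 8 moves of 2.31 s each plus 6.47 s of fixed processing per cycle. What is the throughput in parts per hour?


T_cycle = 8*2.31 + 6.47 = 24.9500 s
rate = 3600/T = 144.2886

144.2886 parts/hour


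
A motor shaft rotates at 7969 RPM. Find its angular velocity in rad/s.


omega = 7969 * 2*pi/60 = 834.5117

834.5117 rad/s


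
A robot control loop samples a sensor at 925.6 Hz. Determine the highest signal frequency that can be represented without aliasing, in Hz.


f_max = f_s/2 = 925.6/2 = 462.8000

462.8000 Hz


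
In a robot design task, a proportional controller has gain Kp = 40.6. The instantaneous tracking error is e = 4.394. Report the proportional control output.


u_P = Kp * e = 40.6 * 4.394 = 178.3964

178.3964


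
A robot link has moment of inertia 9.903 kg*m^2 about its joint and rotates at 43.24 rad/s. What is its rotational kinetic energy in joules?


KE = (1/2)*I*omega^2 = 0.5*9.903*43.24^2 = 9257.8077

9257.8077 J


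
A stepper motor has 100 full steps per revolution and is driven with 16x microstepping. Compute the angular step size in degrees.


step = 360/(100*16) = 360/1600 = 0.2250

0.2250 degrees


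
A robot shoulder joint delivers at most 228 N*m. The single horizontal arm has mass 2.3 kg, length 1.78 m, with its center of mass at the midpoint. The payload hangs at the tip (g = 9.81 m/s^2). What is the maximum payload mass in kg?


tau_arm = m_arm*g*(L/2) = 2.3*9.81*1.78/2 = 20.0811 N*m
tau_payload = tau_max - tau_arm = 228 - 20.0811 = 207.9189
m_payload = tau_payload / (g*L) = 207.9189 / (9.81*1.78) = 11.9071

11.9071 kg


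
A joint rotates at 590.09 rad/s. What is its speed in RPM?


RPM = 590.09 * 60/(2*pi) = 5634.9444

5634.9444 RPM


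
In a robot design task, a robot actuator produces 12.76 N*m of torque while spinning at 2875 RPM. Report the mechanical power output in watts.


omega = 2875 * 2*pi/60 = 301.069296 rad/s
P = tau * omega = 12.76 * 301.069296 = 3841.6442

3841.6442 W


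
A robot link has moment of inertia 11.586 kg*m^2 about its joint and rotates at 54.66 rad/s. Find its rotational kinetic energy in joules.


KE = (1/2)*I*omega^2 = 0.5*11.586*54.66^2 = 17307.8365

17307.8365 J


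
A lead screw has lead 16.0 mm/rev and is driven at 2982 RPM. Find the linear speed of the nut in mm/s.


v = lead * (RPM/60) = 16.0*2982/60 = 795.2000

795.2000 mm/s


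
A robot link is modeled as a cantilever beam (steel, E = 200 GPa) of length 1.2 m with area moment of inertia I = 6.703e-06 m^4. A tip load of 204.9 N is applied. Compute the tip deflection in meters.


delta = F*L^3/(3*E*I) = 204.9*1.2^3/(3*2.000e+11*6.703e-06)
      = 354.0672/4021800 = 8.8037e-05

8.8037e-05 m


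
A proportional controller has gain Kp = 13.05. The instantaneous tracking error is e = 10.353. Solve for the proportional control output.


u_P = Kp * e = 13.05 * 10.353 = 135.1067

135.1067


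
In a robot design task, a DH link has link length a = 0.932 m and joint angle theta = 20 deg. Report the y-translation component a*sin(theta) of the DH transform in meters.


a*sin(theta) = 0.932*sin(20 deg) = 0.3188

0.3188 m


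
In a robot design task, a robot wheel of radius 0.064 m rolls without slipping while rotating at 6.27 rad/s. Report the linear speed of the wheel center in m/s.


v = omega * r = 6.27 * 0.064 = 0.4013

0.4013 m/s


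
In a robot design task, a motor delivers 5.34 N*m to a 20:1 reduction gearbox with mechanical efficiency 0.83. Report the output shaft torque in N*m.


tau_out = tau_in * N * eta = 5.34 * 20 * 0.83 = 88.6440

88.6440 N*m


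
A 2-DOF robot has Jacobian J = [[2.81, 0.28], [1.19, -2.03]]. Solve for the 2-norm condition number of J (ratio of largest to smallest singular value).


JJ^T eigenvalues: trace(JJ^T) = 13.5115, det(JJ^T) = det(J)^2 = 36.45140625
s_max^2 = (13.5115 + sqrt(36.75500725))/2 = 9.78704540
s_min^2 = (13.5115 - sqrt(36.75500725))/2 = 3.72445460
kappa = s_max/s_min = sqrt(9.78704540/3.72445460) = 1.6210

1.6210


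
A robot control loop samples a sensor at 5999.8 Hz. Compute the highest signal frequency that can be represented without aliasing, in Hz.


f_max = f_s/2 = 5999.8/2 = 2999.9000

2999.9000 Hz


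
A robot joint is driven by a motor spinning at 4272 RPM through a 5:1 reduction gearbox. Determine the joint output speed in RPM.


omega_joint = omega_motor / N = 4272 / 5 = 854.4000

854.4000 RPM


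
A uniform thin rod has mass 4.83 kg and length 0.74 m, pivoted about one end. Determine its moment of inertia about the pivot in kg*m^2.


I = (1/3)*m*L^2 = (1/3)*4.83*0.74^2 = 0.8816

0.8816 kg*m^2


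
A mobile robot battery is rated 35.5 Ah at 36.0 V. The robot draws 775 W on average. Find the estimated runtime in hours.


E = 35.5*36.0 = 1278.0000 Wh
t = E/P = 1278.0000/775 = 1.6490

1.6490 hours


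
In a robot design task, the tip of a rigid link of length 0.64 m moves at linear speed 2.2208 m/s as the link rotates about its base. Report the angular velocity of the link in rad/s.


omega = v / L = 2.2208 / 0.64 = 3.4700

3.4700 rad/s


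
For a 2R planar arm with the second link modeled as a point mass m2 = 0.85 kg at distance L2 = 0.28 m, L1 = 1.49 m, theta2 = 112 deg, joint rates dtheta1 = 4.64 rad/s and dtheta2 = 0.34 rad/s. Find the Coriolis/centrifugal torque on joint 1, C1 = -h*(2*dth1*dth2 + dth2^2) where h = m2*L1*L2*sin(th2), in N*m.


h = m2*L1*L2*sin(th2) = 0.85*1.49*0.28*sin(112 deg) = 0.328798
C1 = -h*(2*4.64*0.34 + 0.34^2) = -0.328798*3.2708 = -1.0754

-1.0754 N*m


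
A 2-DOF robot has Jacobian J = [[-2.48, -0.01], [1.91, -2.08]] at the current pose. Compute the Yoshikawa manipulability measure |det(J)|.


det(J) = -2.48*-2.08 - (-0.01)*(1.91) = 5.1775
|det(J)| = 5.1775

5.1775


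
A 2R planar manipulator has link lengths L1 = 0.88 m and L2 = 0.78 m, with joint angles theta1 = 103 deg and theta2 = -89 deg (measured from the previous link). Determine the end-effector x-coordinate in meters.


x = L1*cos(th1) + L2*cos(th1+th2) = 0.88*cos(103 deg) + 0.78*cos(14 deg) = 0.5589

0.5589 m


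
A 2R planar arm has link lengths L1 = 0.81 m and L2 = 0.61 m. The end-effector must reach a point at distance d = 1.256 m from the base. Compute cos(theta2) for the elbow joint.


cos(th2) = (d^2 - L1^2 - L2^2)/(2*L1*L2) = (1.256^2 - 0.81^2 - 0.61^2)/(2*0.81*0.61) = 0.5559

0.5559


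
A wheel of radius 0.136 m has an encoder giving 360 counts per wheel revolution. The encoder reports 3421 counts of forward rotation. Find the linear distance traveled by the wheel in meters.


revs = 3421/360 = 9.502778
d = revs * 2*pi*r = 9.502778 * 2*pi*0.136 = 8.1202

8.1202 m


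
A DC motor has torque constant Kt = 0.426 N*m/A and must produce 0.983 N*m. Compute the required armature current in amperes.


I = tau / Kt = 0.983/0.426 = 2.3075

2.3075 A


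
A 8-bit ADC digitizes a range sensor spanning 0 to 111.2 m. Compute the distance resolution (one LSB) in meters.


res = range / 2^n = 111.2/2^8 = 111.2/256 = 0.4344

0.4344 m


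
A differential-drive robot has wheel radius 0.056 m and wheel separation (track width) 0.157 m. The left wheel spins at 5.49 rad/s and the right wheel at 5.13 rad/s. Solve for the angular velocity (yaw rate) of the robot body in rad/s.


omega = r*(wR - wL)/L = 0.056*(5.13 - (5.49))/0.157 = -0.1284

-0.1284 rad/s


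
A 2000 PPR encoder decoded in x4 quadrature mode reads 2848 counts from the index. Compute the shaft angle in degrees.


angle = counts * 360 / (PPR*4) = 2848 * 360 / 8000 = 128.1600

128.1600 degrees


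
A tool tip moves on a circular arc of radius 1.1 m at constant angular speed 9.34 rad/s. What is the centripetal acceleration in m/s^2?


a_c = omega^2 * r = 9.34^2 * 1.1 = 95.9592

95.9592 m/s^2


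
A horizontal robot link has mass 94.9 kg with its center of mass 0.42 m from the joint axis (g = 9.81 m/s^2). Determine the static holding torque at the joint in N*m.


tau = m*g*L = 94.9 * 9.81 * 0.42 = 391.0070

391.0070 N*m


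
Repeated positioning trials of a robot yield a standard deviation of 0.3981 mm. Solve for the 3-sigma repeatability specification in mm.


repeatability = 3*sigma = 3*0.3981 = 1.1943

1.1943 mm


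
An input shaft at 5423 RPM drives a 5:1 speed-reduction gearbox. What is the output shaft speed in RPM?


omega_out = omega_in / N = 5423 / 5 = 1084.6000

1084.6000 RPM


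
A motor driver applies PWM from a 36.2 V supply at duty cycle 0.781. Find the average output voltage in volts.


V_avg = V_supply * D = 36.2*0.781 = 28.2722

28.2722 V


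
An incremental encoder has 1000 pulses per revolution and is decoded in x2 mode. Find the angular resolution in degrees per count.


resolution = 360 / (PPR * 2) = 360 / 2000 = 0.1800

0.1800 degrees


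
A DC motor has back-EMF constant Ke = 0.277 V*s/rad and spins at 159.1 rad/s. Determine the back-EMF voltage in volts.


V_emf = Ke * omega = 0.277*159.1 = 44.0707

44.0707 V


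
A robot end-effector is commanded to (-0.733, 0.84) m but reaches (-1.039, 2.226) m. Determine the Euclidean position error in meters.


dx = -1.039 - (-0.733) = -0.3060, dy = 2.226 - (0.84) = 1.3860
err = sqrt(0.093636 + 1.920996) = 1.4194

1.4194 m


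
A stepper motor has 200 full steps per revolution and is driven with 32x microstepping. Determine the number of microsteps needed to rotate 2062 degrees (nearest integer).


step_size = 360/(200*32) = 360/6400 = 0.056250 deg
n = 2062/(360/6400) = 2062*6400/360 = 36657.7778 -> 36658

36658 steps


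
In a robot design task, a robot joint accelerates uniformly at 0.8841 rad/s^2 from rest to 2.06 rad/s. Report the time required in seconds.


t = delta_omega / alpha = 2.06 / 0.8841 = 2.3301

2.3301 s


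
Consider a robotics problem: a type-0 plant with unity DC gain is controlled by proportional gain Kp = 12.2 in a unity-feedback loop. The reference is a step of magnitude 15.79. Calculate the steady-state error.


e_ss = R/(1 + Kp) = 15.79/(1 + 12.2) = 15.79/13.2000 = 1.1962

1.1962


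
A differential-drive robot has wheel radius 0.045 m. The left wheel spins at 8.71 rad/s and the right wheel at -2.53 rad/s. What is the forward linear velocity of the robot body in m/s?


v = r*(wR + wL)/2 = 0.045*(-2.53 + 8.71)/2 = 0.1391

0.1391 m/s


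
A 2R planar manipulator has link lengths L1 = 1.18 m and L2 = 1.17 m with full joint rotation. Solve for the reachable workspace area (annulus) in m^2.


r_max = L1 + L2 = 2.3500, r_min = |L1 - L2| = 0.0100
A = pi*(r_max^2 - r_min^2) = pi*(5.5225 - 0.0001) = 17.3491

17.3491 m^2


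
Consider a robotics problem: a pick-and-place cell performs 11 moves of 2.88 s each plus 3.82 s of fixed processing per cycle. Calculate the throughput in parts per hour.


T_cycle = 11*2.88 + 3.82 = 35.5000 s
rate = 3600/T = 101.4085

101.4085 parts/hour


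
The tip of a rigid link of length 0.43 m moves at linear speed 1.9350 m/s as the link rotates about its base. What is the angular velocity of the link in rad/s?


omega = v / L = 1.9350 / 0.43 = 4.5000

4.5000 rad/s


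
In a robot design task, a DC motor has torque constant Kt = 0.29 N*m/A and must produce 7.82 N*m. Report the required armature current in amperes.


I = tau / Kt = 7.82/0.29 = 26.9655

26.9655 A


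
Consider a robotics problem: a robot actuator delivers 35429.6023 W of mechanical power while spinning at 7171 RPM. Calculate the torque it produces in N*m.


omega = 7171 * 2*pi/60 = 750.945364 rad/s
tau = P / omega = 35429.6023 / 750.945364 = 47.1800

47.1800 N*m


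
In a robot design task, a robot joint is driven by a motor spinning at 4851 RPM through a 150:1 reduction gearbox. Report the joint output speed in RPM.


omega_joint = omega_motor / N = 4851 / 150 = 32.3400

32.3400 RPM


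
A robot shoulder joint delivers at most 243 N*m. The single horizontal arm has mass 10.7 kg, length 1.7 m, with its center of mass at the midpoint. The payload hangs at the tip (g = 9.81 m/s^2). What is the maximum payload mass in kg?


tau_arm = m_arm*g*(L/2) = 10.7*9.81*1.7/2 = 89.2219 N*m
tau_payload = tau_max - tau_arm = 243 - 89.2219 = 153.7781
m_payload = tau_payload / (g*L) = 153.7781 / (9.81*1.7) = 9.2210

9.2210 kg


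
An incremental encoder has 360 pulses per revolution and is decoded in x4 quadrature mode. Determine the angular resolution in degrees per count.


resolution = 360 / (PPR * 4) = 360 / 1440 = 0.2500

0.2500 degrees


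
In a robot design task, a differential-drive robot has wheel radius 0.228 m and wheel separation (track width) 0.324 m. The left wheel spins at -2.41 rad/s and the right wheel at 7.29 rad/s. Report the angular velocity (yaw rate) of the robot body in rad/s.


omega = r*(wR - wL)/L = 0.228*(7.29 - (-2.41))/0.324 = 6.8259

6.8259 rad/s


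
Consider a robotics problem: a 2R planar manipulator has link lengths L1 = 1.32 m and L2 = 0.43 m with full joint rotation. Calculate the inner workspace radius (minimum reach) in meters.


r_min = |L1 - L2| = |1.32 - 0.43| = 0.8900

0.8900 m


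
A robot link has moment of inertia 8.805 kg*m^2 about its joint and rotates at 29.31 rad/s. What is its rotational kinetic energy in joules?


KE = (1/2)*I*omega^2 = 0.5*8.805*29.31^2 = 3782.0825

3782.0825 J


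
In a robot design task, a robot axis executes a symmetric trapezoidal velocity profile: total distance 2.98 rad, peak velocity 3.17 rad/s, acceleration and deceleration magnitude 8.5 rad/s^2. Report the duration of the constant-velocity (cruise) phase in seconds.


t_acc = v/a = 0.372941 s, d_acc = v^2/(2a) = 0.591112 rad each
d_cruise = 2.98 - 2*0.591112 = 1.797776 rad
t_cruise = d_cruise/v = 1.797776/3.17 = 0.5671

0.5671 s


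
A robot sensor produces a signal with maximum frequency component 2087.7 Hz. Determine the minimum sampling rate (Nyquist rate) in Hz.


f_s,min = 2*f_max = 2*2087.7 = 4175.4000

4175.4000 Hz


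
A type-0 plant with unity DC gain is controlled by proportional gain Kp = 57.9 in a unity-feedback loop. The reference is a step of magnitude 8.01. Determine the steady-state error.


e_ss = R/(1 + Kp) = 8.01/(1 + 57.9) = 8.01/58.9000 = 0.1360

0.1360


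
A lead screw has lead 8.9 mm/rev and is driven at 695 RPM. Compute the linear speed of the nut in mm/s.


v = lead * (RPM/60) = 8.9*695/60 = 103.0917

103.0917 mm/s


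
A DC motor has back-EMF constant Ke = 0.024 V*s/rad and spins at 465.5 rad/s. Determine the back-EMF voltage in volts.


V_emf = Ke * omega = 0.024*465.5 = 11.1720

11.1720 V


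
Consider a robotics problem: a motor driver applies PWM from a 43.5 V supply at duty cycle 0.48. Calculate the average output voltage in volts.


V_avg = V_supply * D = 43.5*0.48 = 20.8800

20.8800 V


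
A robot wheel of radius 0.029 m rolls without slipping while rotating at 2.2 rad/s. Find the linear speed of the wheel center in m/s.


v = omega * r = 2.2 * 0.029 = 0.0638

0.0638 m/s


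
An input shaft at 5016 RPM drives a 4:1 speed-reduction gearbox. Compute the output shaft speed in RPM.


omega_out = omega_in / N = 5016 / 4 = 1254.0000

1254.0000 RPM


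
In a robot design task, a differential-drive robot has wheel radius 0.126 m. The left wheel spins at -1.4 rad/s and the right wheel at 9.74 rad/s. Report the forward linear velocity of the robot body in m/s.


v = r*(wR + wL)/2 = 0.126*(9.74 + -1.4)/2 = 0.5254

0.5254 m/s


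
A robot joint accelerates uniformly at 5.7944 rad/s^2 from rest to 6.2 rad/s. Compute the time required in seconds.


t = delta_omega / alpha = 6.2 / 5.7944 = 1.0700

1.0700 s


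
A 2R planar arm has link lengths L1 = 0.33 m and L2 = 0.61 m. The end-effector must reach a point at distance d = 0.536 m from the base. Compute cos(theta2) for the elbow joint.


cos(th2) = (d^2 - L1^2 - L2^2)/(2*L1*L2) = (0.536^2 - 0.33^2 - 0.61^2)/(2*0.33*0.61) = -0.4811

-0.4811


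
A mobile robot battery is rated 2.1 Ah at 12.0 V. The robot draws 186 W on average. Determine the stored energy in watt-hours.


E = capacity * V = 2.1*12.0 = 25.2000

25.2000 Wh


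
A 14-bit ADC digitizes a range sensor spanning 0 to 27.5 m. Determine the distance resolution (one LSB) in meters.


res = range / 2^n = 27.5/2^14 = 27.5/16384 = 0.0017

0.0017 m


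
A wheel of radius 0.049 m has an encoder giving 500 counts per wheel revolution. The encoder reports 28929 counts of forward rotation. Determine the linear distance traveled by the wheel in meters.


revs = 28929/500 = 57.858000
d = revs * 2*pi*r = 57.858000 * 2*pi*0.049 = 17.8131

17.8131 m


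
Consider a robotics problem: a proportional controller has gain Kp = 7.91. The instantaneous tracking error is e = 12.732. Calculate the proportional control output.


u_P = Kp * e = 7.91 * 12.732 = 100.7101

100.7101


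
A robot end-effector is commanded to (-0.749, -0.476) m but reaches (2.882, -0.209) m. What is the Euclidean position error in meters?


dx = 2.882 - (-0.749) = 3.6310, dy = -0.209 - (-0.476) = 0.2670
err = sqrt(13.184161 + 0.071289) = 3.6408

3.6408 m


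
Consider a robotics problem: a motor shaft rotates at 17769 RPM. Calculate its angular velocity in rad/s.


omega = 17769 * 2*pi/60 = 1860.7653

1860.7653 rad/s


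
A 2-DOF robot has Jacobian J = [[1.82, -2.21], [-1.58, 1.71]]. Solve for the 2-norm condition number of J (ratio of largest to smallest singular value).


JJ^T eigenvalues: trace(JJ^T) = 13.6170, det(JJ^T) = det(J)^2 = 0.14409616
s_max^2 = (13.6170 + sqrt(184.84630436))/2 = 13.60640969
s_min^2 = (13.6170 - sqrt(184.84630436))/2 = 0.01059031
kappa = s_max/s_min = sqrt(13.60640969/0.01059031) = 35.8441

35.8441


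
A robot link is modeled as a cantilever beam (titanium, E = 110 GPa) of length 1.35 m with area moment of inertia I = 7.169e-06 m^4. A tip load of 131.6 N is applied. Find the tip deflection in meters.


delta = F*L^3/(3*E*I) = 131.6*1.35^3/(3*1.100e+11*7.169e-06)
      = 323.78535/2365770 = 1.3686e-04

1.3686e-04 m


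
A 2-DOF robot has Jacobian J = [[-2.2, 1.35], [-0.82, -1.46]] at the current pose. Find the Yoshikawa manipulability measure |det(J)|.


det(J) = -2.2*-1.46 - (1.35)*(-0.82) = 4.3190
|det(J)| = 4.3190

4.3190


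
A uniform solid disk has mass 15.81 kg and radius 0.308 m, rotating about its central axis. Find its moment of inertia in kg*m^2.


I = (1/2)*m*R^2 = 0.5*15.81*0.308^2 = 0.7499

0.7499 kg*m^2


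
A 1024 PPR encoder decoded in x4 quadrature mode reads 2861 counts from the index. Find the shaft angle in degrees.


angle = counts * 360 / (PPR*4) = 2861 * 360 / 4096 = 251.4551

251.4551 degrees


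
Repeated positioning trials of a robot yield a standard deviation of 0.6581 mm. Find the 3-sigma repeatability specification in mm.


repeatability = 3*sigma = 3*0.6581 = 1.9743

1.9743 mm


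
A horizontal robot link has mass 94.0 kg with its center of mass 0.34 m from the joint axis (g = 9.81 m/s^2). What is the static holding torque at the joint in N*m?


tau = m*g*L = 94.0 * 9.81 * 0.34 = 313.5276

313.5276 N*m


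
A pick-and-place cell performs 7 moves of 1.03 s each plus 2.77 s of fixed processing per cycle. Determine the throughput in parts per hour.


T_cycle = 7*1.03 + 2.77 = 9.9800 s
rate = 3600/T = 360.7214

360.7214 parts/hour


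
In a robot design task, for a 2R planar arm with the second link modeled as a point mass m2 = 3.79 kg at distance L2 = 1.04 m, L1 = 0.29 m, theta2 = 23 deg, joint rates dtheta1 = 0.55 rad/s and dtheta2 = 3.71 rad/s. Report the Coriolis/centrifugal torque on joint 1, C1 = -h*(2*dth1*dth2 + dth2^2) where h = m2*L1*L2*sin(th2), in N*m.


h = m2*L1*L2*sin(th2) = 3.79*0.29*1.04*sin(23 deg) = 0.446631
C1 = -h*(2*0.55*3.71 + 3.71^2) = -0.446631*17.8451 = -7.9702

-7.9702 N*m


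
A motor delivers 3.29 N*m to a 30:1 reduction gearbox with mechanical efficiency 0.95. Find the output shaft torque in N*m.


tau_out = tau_in * N * eta = 3.29 * 30 * 0.95 = 93.7650

93.7650 N*m


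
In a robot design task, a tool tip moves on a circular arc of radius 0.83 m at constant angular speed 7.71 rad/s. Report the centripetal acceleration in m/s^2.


a_c = omega^2 * r = 7.71^2 * 0.83 = 49.3386

49.3386 m/s^2


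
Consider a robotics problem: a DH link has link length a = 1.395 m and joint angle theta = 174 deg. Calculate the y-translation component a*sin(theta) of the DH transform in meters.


a*sin(theta) = 1.395*sin(174 deg) = 0.1458

0.1458 m


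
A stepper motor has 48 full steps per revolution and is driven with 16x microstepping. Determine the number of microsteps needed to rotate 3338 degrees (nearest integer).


step_size = 360/(48*16) = 360/768 = 0.468750 deg
n = 3338/(360/768) = 3338*768/360 = 7121.0667 -> 7121

7121 steps


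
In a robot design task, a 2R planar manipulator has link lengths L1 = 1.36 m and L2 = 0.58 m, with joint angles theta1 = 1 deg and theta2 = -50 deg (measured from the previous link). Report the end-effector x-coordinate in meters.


x = L1*cos(th1) + L2*cos(th1+th2) = 1.36*cos(1 deg) + 0.58*cos(-49 deg) = 1.7403

1.7403 m


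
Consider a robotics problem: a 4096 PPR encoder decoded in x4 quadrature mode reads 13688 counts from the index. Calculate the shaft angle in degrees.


angle = counts * 360 / (PPR*4) = 13688 * 360 / 16384 = 300.7617

300.7617 degrees


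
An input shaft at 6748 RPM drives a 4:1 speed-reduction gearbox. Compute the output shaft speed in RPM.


omega_out = omega_in / N = 6748 / 4 = 1687.0000

1687.0000 RPM


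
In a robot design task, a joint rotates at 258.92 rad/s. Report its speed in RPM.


RPM = 258.92 * 60/(2*pi) = 2472.5039

2472.5039 RPM


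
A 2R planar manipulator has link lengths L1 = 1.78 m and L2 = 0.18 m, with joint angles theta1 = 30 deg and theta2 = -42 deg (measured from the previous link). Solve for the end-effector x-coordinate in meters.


x = L1*cos(th1) + L2*cos(th1+th2) = 1.78*cos(30 deg) + 0.18*cos(-12 deg) = 1.7176

1.7176 m


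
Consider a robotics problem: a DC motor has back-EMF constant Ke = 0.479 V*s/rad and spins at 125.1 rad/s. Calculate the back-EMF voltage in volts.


V_emf = Ke * omega = 0.479*125.1 = 59.9229

59.9229 V


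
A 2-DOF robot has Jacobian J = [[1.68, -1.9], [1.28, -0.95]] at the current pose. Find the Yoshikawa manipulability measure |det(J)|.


det(J) = 1.68*-0.95 - (-1.9)*(1.28) = 0.8360
|det(J)| = 0.8360

0.8360


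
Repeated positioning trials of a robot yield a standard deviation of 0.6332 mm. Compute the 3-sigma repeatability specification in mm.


repeatability = 3*sigma = 3*0.6332 = 1.8996

1.8996 mm


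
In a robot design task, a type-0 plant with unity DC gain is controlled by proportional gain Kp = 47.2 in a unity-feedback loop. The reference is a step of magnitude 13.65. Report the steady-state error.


e_ss = R/(1 + Kp) = 13.65/(1 + 47.2) = 13.65/48.2000 = 0.2832

0.2832


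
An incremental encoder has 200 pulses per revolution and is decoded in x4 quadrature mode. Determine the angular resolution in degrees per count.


resolution = 360 / (PPR * 4) = 360 / 800 = 0.4500

0.4500 degrees


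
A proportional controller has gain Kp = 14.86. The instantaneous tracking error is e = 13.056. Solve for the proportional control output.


u_P = Kp * e = 14.86 * 13.056 = 194.0122

194.0122


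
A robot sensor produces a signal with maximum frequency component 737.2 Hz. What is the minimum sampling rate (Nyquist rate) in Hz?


f_s,min = 2*f_max = 2*737.2 = 1474.4000

1474.4000 Hz


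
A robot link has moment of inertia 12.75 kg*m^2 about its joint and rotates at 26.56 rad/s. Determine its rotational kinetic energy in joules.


KE = (1/2)*I*omega^2 = 0.5*12.75*26.56^2 = 4497.1392

4497.1392 J


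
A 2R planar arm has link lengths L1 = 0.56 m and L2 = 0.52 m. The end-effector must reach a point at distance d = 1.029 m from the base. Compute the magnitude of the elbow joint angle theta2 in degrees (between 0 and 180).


cos(th2) = (d^2 - L1^2 - L2^2)/(2*L1*L2) = (1.029^2 - 0.56^2 - 0.52^2)/(2*0.56*0.52) = 0.81531765
th2 = acos(0.81531765) = 35.3812 deg

35.3812 degrees


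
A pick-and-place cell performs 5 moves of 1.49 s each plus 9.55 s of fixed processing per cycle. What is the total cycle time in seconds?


T = 5*1.49 + 9.55 = 17.0000

17.0000 s


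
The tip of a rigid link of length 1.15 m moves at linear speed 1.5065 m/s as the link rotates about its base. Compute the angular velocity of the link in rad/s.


omega = v / L = 1.5065 / 1.15 = 1.3100

1.3100 rad/s


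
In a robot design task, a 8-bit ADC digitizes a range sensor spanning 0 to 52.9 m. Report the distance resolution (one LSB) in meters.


res = range / 2^n = 52.9/2^8 = 52.9/256 = 0.2066

0.2066 m


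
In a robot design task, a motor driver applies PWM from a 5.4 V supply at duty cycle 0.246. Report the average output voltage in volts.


V_avg = V_supply * D = 5.4*0.246 = 1.3284

1.3284 V


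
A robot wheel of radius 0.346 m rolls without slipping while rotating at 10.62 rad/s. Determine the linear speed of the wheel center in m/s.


v = omega * r = 10.62 * 0.346 = 3.6745

3.6745 m/s


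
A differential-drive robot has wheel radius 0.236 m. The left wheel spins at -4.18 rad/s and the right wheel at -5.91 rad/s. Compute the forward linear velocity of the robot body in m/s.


v = r*(wR + wL)/2 = 0.236*(-5.91 + -4.18)/2 = -1.1906

-1.1906 m/s


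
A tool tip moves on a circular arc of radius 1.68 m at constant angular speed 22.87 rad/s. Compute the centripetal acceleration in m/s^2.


a_c = omega^2 * r = 22.87^2 * 1.68 = 878.7020

878.7020 m/s^2


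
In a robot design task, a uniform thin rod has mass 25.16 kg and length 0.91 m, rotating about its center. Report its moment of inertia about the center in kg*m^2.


I = (1/12)*m*L^2 = (1/12)*25.16*0.91^2 = 1.7362

1.7362 kg*m^2


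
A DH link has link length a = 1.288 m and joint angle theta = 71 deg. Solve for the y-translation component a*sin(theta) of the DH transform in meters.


a*sin(theta) = 1.288*sin(71 deg) = 1.2178

1.2178 m


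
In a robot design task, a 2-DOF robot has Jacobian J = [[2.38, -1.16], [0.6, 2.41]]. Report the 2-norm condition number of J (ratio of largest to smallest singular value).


JJ^T eigenvalues: trace(JJ^T) = 13.1781, det(JJ^T) = det(J)^2 = 41.36805124
s_max^2 = (13.1781 + sqrt(8.19011465))/2 = 8.01996882
s_min^2 = (13.1781 - sqrt(8.19011465))/2 = 5.15813118
kappa = s_max/s_min = sqrt(8.01996882/5.15813118) = 1.2469

1.2469


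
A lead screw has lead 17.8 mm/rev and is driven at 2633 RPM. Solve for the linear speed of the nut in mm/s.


v = lead * (RPM/60) = 17.8*2633/60 = 781.1233

781.1233 mm/s


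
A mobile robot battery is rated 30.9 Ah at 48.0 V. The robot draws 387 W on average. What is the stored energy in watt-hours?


E = capacity * V = 30.9*48.0 = 1483.2000

1483.2000 Wh


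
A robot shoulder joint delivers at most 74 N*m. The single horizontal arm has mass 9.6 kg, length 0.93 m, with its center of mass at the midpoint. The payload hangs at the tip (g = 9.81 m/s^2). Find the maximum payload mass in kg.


tau_arm = m_arm*g*(L/2) = 9.6*9.81*0.93/2 = 43.7918 N*m
tau_payload = tau_max - tau_arm = 74 - 43.7918 = 30.2082
m_payload = tau_payload / (g*L) = 30.2082 / (9.81*0.93) = 3.3111

3.3111 kg


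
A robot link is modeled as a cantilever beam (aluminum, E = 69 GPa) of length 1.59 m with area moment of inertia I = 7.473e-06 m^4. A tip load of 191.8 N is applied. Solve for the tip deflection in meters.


delta = F*L^3/(3*E*I) = 191.8*1.59^3/(3*6.900e+10*7.473e-06)
      = 770.9744322/1546911 = 4.9840e-04

4.9840e-04 m


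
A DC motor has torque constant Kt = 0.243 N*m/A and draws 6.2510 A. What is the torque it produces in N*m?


tau = Kt * I = 0.243*6.2510 = 1.5190

1.5190 N*m


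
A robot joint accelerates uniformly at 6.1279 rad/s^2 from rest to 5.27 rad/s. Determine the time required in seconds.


t = delta_omega / alpha = 5.27 / 6.1279 = 0.8600

0.8600 s


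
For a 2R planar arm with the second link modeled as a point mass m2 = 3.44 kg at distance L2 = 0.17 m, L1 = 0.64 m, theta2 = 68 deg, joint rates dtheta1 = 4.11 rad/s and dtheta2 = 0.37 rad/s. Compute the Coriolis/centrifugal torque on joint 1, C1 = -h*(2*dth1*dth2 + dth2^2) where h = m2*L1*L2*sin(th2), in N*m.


h = m2*L1*L2*sin(th2) = 3.44*0.64*0.17*sin(68 deg) = 0.347019
C1 = -h*(2*4.11*0.37 + 0.37^2) = -0.347019*3.1783 = -1.1029

-1.1029 N*m


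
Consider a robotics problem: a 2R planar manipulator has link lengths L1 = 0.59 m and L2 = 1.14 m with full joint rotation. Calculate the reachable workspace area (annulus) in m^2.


r_max = L1 + L2 = 1.7300, r_min = |L1 - L2| = 0.5500
A = pi*(r_max^2 - r_min^2) = pi*(2.9929 - 0.3025) = 8.4521

8.4521 m^2


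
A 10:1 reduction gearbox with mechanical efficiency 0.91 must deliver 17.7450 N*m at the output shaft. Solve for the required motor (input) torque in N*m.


tau_in = tau_out / (N * eta) = 17.7450 / (10 * 0.91) = 1.9500

1.9500 N*m


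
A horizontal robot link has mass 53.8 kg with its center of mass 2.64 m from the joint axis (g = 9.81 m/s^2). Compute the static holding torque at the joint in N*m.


tau = m*g*L = 53.8 * 9.81 * 2.64 = 1393.3339

1393.3339 N*m


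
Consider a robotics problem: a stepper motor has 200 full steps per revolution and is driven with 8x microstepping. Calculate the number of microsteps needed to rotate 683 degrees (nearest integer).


step_size = 360/(200*8) = 360/1600 = 0.225000 deg
n = 683/(360/1600) = 683*1600/360 = 3035.5556 -> 3036

3036 steps


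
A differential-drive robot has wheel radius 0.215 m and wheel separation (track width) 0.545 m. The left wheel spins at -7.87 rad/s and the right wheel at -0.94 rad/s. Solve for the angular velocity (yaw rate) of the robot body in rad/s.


omega = r*(wR - wL)/L = 0.215*(-0.94 - (-7.87))/0.545 = 2.7339

2.7339 rad/s
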